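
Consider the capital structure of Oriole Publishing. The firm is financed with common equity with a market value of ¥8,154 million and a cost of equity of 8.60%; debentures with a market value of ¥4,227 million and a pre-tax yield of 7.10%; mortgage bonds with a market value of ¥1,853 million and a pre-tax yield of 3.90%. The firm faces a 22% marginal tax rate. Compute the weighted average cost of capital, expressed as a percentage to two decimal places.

Total capital V = 8154 + 4227 + 1853 = 14234.
Equity: weight = 8154/14234 = 0.5729; cost = 8.6%.
Debentures: weight = 4227/14234 = 0.2970; after-tax cost = 7.1% × (1 − 22%) = 5.5380%.
Mortgage bonds: weight = 1853/14234 = 0.1302; after-tax cost = 3.9% × (1 − 22%) = 3.0420%.
WACC = 0.5729 × 8.6000% + 0.2970 × 5.5380% + 0.1302 × 3.0420% = 6.9671%.

6.97%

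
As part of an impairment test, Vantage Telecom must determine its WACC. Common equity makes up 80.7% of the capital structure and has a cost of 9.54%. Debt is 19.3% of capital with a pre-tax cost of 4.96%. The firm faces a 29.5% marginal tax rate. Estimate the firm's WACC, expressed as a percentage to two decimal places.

8.37%

After-tax cost of debt = 4.96% × (1 − 29.5%) = 3.4968%.
WACC = 0.807 × 9.5400% + 0.193 × 3.4968% = 8.3737%.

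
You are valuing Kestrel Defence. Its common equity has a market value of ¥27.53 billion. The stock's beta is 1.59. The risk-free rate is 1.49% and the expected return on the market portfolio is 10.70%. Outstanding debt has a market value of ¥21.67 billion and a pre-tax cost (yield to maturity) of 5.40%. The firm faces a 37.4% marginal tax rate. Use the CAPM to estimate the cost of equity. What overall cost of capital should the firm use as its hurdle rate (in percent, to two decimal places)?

10.52%

Market risk premium = 10.7% − 1.49% = 9.21%.
Cost of equity via CAPM: Re = 1.49% + 1.59 × 9.21% = 16.1339%.
Total capital V = 27.53 + 21.67 = 49.2.
Equity: weight = 27.53/49.2 = 0.5596; cost = 16.1339%.
Debt: weight = 21.67/49.2 = 0.4404; after-tax cost = 5.4% × (1 − 37.4%) = 3.3804%.
WACC = 0.5596 × 16.1339% + 0.4404 × 3.3804% = 10.5167%.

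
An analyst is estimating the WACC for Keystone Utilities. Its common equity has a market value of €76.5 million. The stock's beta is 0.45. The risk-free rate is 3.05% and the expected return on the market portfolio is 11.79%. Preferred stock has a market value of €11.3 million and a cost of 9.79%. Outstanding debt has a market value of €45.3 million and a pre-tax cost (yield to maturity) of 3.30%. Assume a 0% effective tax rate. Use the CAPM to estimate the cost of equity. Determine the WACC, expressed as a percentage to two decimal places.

Market risk premium = 11.79% − 3.05% = 8.74%.
Cost of equity via CAPM: Re = 3.05% + 0.45 × 8.74% = 6.9830%.
Total capital V = 76.5 + 11.3 + 45.3 = 133.1.
Equity: weight = 76.5/133.1 = 0.5748; cost = 6.983%.
Preferred: weight = 11.3/133.1 = 0.0849; cost = 9.79%.
Debt: weight = 45.3/133.1 = 0.3403; after-tax cost = 3.3% × (1 − 0%) = 3.3000%.
WACC = 0.5748 × 6.9830% + 0.0849 × 9.7900% + 0.3403 × 3.3000% = 5.9678%.

5.97%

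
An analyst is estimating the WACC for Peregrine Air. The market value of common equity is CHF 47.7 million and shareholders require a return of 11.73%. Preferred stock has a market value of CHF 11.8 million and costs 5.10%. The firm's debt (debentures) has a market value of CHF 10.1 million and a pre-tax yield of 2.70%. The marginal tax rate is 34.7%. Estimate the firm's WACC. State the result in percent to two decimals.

9.16%

Total capital V = 47.7 + 11.8 + 10.1 = 69.6.
Equity: weight = 47.7/69.6 = 0.6853; cost = 11.73%.
Preferred: weight = 11.8/69.6 = 0.1695; cost = 5.1%.
Debentures: weight = 10.1/69.6 = 0.1451; after-tax cost = 2.7% × (1 − 34.7%) = 1.7631%.
WACC = 0.6853 × 11.7300% + 0.1695 × 5.1000% + 0.1451 × 1.7631% = 9.1596%.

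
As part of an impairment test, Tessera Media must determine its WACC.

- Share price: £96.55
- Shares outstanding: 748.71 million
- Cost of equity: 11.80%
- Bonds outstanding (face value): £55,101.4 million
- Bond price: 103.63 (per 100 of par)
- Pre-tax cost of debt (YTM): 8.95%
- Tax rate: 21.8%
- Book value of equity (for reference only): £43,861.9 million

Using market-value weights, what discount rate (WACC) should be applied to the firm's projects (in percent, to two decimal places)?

Market value of equity E = 96.55 × 748.71m = 72287.9505m. Market value of debt D = 55101.4m × 103.63/100 = 57101.58082m.
Total capital V = 72287.9505 + 57101.58082 = 129389.53132.
Equity: weight = 72287.9505/129389.53132 = 0.5587; cost = 11.8%.
Bonds outstanding: weight = 57101.58082/129389.53132 = 0.4413; after-tax cost = 8.95% × (1 − 21.8%) = 6.9989%.
WACC = 0.5587 × 11.8000% + 0.4413 × 6.9989% = 9.6812%.

9.68%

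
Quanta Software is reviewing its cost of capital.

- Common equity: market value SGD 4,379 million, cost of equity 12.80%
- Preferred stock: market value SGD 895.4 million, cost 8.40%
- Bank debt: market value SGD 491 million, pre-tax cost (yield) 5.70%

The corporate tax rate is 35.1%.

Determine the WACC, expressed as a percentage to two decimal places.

Total capital V = 4379 + 895.4 + 491 = 5765.4.
Equity: weight = 4379/5765.4 = 0.7595; cost = 12.8%.
Preferred: weight = 895.4/5765.4 = 0.1553; cost = 8.4%.
Bank debt: weight = 491/5765.4 = 0.0852; after-tax cost = 5.7% × (1 − 35.1%) = 3.6993%.
WACC = 0.7595 × 12.8000% + 0.1553 × 8.4000% + 0.0852 × 3.6993% = 11.3416%.

11.34%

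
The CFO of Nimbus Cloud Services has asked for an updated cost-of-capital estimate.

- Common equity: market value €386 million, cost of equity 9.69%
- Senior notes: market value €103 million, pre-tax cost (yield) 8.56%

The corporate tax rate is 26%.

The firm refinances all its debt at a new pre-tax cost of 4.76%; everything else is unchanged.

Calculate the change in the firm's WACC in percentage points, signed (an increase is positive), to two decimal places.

-0.59 pp

Current WACC:
Total capital V = 386 + 103 = 489.
Equity: weight = 386/489 = 0.7894; cost = 9.69%.
Senior notes: weight = 103/489 = 0.2106; after-tax cost = 8.56% × (1 − 26%) = 6.3344%.
WACC = 0.7894 × 9.6900% + 0.2106 × 6.3344% = 8.9832%.
After the change:
Total capital V = 386 + 103 = 489.
Equity: weight = 386/489 = 0.7894; cost = 9.69%.
Senior notes: weight = 103/489 = 0.2106; after-tax cost = 4.76% × (1 − 26%) = 3.5224%.
WACC = 0.7894 × 9.6900% + 0.2106 × 3.5224% = 8.3909%.
Change in WACC = 8.3909% − 8.9832% = -0.5923 pp.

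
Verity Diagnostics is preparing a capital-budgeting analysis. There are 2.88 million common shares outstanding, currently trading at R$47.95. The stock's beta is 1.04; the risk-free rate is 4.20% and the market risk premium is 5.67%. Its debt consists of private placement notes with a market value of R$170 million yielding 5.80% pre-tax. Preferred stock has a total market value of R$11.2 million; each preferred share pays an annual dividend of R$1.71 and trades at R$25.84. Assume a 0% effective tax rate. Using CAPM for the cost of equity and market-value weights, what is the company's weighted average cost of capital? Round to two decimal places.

Cost of equity via CAPM: Re = 4.2% + 1.04 × 5.67% = 10.0968%.
Cost of preferred: Rp = 1.71 / 25.84 = 6.6176%.
Market value of equity E = 47.95 × 2.88m = 138.096m.
Total capital V = 138.096 + 11.2 + 170 = 319.296.
Equity: weight = 138.096/319.296 = 0.4325; cost = 10.0968%.
Preferred: weight = 11.2/319.296 = 0.0351; cost = 6.6176%.
Private placement notes: weight = 170/319.296 = 0.5324; after-tax cost = 5.8% × (1 − 0%) = 5.8000%.
WACC = 0.4325 × 10.0968% + 0.0351 × 6.6176% + 0.5324 × 5.8000% = 7.6871%.

7.69%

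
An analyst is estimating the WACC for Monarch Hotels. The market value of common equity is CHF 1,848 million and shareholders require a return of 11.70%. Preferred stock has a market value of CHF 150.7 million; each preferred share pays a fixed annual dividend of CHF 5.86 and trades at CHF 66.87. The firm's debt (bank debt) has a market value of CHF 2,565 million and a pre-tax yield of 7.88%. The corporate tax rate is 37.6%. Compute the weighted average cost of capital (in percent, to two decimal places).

7.79%

Cost of preferred: Rp = 5.86 / 66.87 = 8.7633%.
Total capital V = 1848 + 150.7 + 2565 = 4563.7.
Equity: weight = 1848/4563.7 = 0.4049; cost = 11.7%.
Preferred: weight = 150.7/4563.7 = 0.0330; cost = 8.7633%.
Bank debt: weight = 2565/4563.7 = 0.5620; after-tax cost = 7.88% × (1 − 37.6%) = 4.9171%.
WACC = 0.4049 × 11.7000% + 0.0330 × 8.7633% + 0.5620 × 4.9171% = 7.7907%.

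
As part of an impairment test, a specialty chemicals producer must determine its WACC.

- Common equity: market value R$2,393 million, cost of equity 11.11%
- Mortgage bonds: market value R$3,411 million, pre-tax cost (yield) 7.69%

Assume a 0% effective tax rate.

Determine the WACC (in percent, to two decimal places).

Total capital V = 2393 + 3411 = 5804.
Equity: weight = 2393/5804 = 0.4123; cost = 11.11%.
Mortgage bonds: weight = 3411/5804 = 0.5877; after-tax cost = 7.69% × (1 − 0%) = 7.6900%.
WACC = 0.4123 × 11.1100% + 0.5877 × 7.6900% = 9.1001%.

9.10%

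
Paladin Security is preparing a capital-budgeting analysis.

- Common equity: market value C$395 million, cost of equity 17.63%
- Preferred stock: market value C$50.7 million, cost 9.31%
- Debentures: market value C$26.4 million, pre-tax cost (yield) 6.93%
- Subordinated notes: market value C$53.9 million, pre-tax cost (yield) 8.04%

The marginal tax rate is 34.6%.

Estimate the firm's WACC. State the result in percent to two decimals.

14.90%

Total capital V = 395 + 50.7 + 26.4 + 53.9 = 526.
Equity: weight = 395/526 = 0.7510; cost = 17.63%.
Preferred: weight = 50.7/526 = 0.0964; cost = 9.31%.
Debentures: weight = 26.4/526 = 0.0502; after-tax cost = 6.93% × (1 − 34.6%) = 4.5322%.
Subordinated notes: weight = 53.9/526 = 0.1025; after-tax cost = 8.04% × (1 − 34.6%) = 5.2582%.
WACC = 0.7510 × 17.6300% + 0.0964 × 9.3100% + 0.0502 × 4.5322% + 0.1025 × 5.2582% = 14.9029%.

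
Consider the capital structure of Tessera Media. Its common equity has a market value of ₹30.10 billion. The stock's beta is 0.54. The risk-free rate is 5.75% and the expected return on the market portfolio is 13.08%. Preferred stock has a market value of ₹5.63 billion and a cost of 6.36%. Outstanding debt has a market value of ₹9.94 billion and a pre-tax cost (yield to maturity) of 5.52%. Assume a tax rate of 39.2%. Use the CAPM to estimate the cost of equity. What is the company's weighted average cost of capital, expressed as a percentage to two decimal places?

Market risk premium = 13.08% − 5.75% = 7.33%.
Cost of equity via CAPM: Re = 5.75% + 0.54 × 7.33% = 9.7082%.
Total capital V = 30.1 + 5.63 + 9.94 = 45.67.
Equity: weight = 30.1/45.67 = 0.6591; cost = 9.7082%.
Preferred: weight = 5.63/45.67 = 0.1233; cost = 6.36%.
Debt: weight = 9.94/45.67 = 0.2176; after-tax cost = 5.52% × (1 − 39.2%) = 3.3562%.
WACC = 0.6591 × 9.7082% + 0.1233 × 6.3600% + 0.2176 × 3.3562% = 7.9129%.

7.91%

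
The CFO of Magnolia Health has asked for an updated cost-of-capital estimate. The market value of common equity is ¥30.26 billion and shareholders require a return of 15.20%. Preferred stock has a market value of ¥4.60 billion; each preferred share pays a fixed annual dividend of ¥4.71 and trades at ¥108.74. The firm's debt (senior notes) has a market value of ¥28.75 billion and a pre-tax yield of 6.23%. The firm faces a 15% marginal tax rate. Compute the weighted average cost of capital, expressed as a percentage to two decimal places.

Cost of preferred: Rp = 4.71 / 108.74 = 4.3314%.
Total capital V = 30.26 + 4.6 + 28.75 = 63.61.
Equity: weight = 30.26/63.61 = 0.4757; cost = 15.2%.
Preferred: weight = 4.6/63.61 = 0.0723; cost = 4.3314%.
Senior notes: weight = 28.75/63.61 = 0.4520; after-tax cost = 6.23% × (1 − 15%) = 5.2955%.
WACC = 0.4757 × 15.2000% + 0.0723 × 4.3314% + 0.4520 × 5.2955% = 9.9375%.

9.94%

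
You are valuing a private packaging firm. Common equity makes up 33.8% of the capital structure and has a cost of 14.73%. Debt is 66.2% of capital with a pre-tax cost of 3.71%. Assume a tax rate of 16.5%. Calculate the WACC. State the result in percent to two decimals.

After-tax cost of debt = 3.71% × (1 − 16.5%) = 3.0978%.
WACC = 0.338 × 14.7300% + 0.662 × 3.0978% = 7.0295%.

7.03%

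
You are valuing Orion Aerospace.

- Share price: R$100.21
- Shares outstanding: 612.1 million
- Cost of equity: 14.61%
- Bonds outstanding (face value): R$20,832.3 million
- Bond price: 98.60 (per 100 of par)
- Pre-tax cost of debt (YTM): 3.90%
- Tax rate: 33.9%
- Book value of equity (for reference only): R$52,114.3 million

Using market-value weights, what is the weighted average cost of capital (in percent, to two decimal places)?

Market value of equity E = 100.21 × 612.1m = 61338.541m. Market value of debt D = 20832.3m × 98.6/100 = 20540.6478m.
Total capital V = 61338.541 + 20540.6478 = 81879.1888.
Equity: weight = 61338.541/81879.1888 = 0.7491; cost = 14.61%.
Bonds outstanding: weight = 20540.6478/81879.1888 = 0.2509; after-tax cost = 3.9% × (1 − 33.9%) = 2.5779%.
WACC = 0.7491 × 14.6100% + 0.2509 × 2.5779% = 11.5916%.

11.59%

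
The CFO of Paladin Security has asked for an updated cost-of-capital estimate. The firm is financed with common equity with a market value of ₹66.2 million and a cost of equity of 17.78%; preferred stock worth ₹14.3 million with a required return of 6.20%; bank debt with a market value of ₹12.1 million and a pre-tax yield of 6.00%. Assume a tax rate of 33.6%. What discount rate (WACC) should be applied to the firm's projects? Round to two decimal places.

Total capital V = 66.2 + 14.3 + 12.1 = 92.6.
Equity: weight = 66.2/92.6 = 0.7149; cost = 17.78%.
Preferred: weight = 14.3/92.6 = 0.1544; cost = 6.2%.
Bank debt: weight = 12.1/92.6 = 0.1307; after-tax cost = 6% × (1 − 33.6%) = 3.9840%.
WACC = 0.7149 × 17.7800% + 0.1544 × 6.2000% + 0.1307 × 3.9840% = 14.1890%.

14.19%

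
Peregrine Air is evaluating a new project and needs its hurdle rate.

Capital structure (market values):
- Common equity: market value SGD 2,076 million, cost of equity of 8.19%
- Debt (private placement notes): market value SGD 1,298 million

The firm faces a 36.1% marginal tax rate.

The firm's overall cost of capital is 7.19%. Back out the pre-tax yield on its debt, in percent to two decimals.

8.75%

Total capital V = 2076 + 1298 = 3374.
Equity weight = 2076/3374 = 0.6153.
Private placement notes weight = 1298/3374 = 0.3847.
Equity contribution = 0.6153 × 8.19% = 5.0393%.
Remaining for debt = 7.19% − 5.0393% = 2.1507%.
Rd × (1 − 36.1%) × 0.3847 = 2.1507%  ⇒  Rd = 8.7490%.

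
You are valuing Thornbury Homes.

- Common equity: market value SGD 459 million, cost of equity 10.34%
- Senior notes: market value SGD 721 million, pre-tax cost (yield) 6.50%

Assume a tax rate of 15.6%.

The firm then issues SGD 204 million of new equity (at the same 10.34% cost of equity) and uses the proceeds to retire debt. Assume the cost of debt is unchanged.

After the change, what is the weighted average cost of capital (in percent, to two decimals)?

After the change:
Total capital V = 663 + 517 = 1180.
Equity: weight = 663/1180 = 0.5619; cost = 10.34%.
Senior notes: weight = 517/1180 = 0.4381; after-tax cost = 6.5% × (1 − 15.6%) = 5.4860%.
WACC = 0.5619 × 10.3400% + 0.4381 × 5.4860% = 8.2133%.

8.21%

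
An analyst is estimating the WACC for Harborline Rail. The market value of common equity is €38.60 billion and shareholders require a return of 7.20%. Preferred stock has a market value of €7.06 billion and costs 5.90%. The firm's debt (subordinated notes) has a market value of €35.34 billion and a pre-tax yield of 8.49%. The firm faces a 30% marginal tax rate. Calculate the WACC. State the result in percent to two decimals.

Total capital V = 38.6 + 7.06 + 35.34 = 81.
Equity: weight = 38.6/81 = 0.4765; cost = 7.2%.
Preferred: weight = 7.06/81 = 0.0872; cost = 5.9%.
Subordinated notes: weight = 35.34/81 = 0.4363; after-tax cost = 8.49% × (1 − 30%) = 5.9430%.
WACC = 0.4765 × 7.2000% + 0.0872 × 5.9000% + 0.4363 × 5.9430% = 6.5383%.

6.54%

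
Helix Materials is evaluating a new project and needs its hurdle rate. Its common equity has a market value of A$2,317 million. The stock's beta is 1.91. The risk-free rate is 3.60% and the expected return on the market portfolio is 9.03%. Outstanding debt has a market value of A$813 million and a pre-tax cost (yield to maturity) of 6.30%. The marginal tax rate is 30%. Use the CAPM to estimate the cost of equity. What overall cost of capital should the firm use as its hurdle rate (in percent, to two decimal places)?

Market risk premium = 9.03% − 3.6% = 5.43%.
Cost of equity via CAPM: Re = 3.6% + 1.91 × 5.43% = 13.9713%.
Total capital V = 2317 + 813 = 3130.
Equity: weight = 2317/3130 = 0.7403; cost = 13.9713%.
Debt: weight = 813/3130 = 0.2597; after-tax cost = 6.3% × (1 − 30%) = 4.4100%.
WACC = 0.7403 × 13.9713% + 0.2597 × 4.4100% = 11.4878%.

11.49%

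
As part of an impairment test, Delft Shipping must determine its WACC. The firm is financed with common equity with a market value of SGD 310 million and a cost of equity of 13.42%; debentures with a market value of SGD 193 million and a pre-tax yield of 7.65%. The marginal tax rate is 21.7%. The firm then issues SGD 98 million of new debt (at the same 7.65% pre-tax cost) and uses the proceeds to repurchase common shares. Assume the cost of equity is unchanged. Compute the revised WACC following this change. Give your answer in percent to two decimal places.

After the change:
Total capital V = 212 + 291 = 503.
Equity: weight = 212/503 = 0.4215; cost = 13.42%.
Debentures: weight = 291/503 = 0.5785; after-tax cost = 7.65% × (1 − 21.7%) = 5.9900%.
WACC = 0.4215 × 13.4200% + 0.5785 × 5.9900% = 9.1215%.

9.12%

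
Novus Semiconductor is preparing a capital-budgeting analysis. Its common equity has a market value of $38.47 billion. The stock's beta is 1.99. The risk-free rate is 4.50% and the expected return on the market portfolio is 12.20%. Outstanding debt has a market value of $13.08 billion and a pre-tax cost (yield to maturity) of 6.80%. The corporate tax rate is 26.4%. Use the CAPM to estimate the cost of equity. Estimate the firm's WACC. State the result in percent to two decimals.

16.06%

Market risk premium = 12.2% − 4.5% = 7.7%.
Cost of equity via CAPM: Re = 4.5% + 1.99 × 7.7% = 19.8230%.
Total capital V = 38.47 + 13.08 = 51.55.
Equity: weight = 38.47/51.55 = 0.7463; cost = 19.823%.
Debt: weight = 13.08/51.55 = 0.2537; after-tax cost = 6.8% × (1 − 26.4%) = 5.0048%.
WACC = 0.7463 × 19.8230% + 0.2537 × 5.0048% = 16.0631%.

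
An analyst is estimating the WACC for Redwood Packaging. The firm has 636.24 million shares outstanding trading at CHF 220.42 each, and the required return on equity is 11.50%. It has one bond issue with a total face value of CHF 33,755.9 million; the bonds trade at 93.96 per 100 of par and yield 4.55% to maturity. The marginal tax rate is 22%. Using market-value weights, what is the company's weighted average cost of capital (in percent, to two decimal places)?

10.03%

Market value of equity E = 220.42 × 636.24m = 140240.0208m. Market value of debt D = 33755.9m × 93.96/100 = 31717.04364m.
Total capital V = 140240.0208 + 31717.04364 = 171957.06444.
Equity: weight = 140240.0208/171957.06444 = 0.8156; cost = 11.5%.
Bonds outstanding: weight = 31717.04364/171957.06444 = 0.1844; after-tax cost = 4.55% × (1 − 22%) = 3.5490%.
WACC = 0.8156 × 11.5000% + 0.1844 × 3.5490% = 10.0335%.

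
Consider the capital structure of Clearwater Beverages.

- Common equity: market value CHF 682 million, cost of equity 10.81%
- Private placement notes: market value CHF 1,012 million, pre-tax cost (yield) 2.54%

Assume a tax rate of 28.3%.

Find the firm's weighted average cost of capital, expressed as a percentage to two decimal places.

Total capital V = 682 + 1012 = 1694.
Equity: weight = 682/1694 = 0.4026; cost = 10.81%.
Private placement notes: weight = 1012/1694 = 0.5974; after-tax cost = 2.54% × (1 − 28.3%) = 1.8212%.
WACC = 0.4026 × 10.8100% + 0.5974 × 1.8212% = 5.4401%.

5.44%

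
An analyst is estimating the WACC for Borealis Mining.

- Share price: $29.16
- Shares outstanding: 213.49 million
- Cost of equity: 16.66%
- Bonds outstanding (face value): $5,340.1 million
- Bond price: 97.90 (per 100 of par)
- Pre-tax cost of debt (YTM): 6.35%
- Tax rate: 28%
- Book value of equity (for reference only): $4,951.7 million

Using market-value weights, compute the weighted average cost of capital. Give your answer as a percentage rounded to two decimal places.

Market value of equity E = 29.16 × 213.49m = 6225.3684m. Market value of debt D = 5340.1m × 97.9/100 = 5227.9579m.
Total capital V = 6225.3684 + 5227.9579 = 11453.3263.
Equity: weight = 6225.3684/11453.3263 = 0.5435; cost = 16.66%.
Bonds outstanding: weight = 5227.9579/11453.3263 = 0.4565; after-tax cost = 6.35% × (1 − 28%) = 4.5720%.
WACC = 0.5435 × 16.6600% + 0.4565 × 4.5720% = 11.1423%.

11.14%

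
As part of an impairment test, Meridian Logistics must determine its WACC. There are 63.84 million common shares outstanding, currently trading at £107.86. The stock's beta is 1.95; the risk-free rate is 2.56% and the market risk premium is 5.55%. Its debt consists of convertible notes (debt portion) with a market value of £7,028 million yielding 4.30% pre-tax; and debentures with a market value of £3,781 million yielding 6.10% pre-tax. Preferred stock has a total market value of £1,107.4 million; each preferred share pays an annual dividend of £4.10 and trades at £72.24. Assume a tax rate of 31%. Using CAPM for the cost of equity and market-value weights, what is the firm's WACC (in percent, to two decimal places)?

7.19%

Cost of equity via CAPM: Re = 2.56% + 1.95 × 5.55% = 13.3825%.
Cost of preferred: Rp = 4.1 / 72.24 = 5.6755%.
Market value of equity E = 107.86 × 63.84m = 6885.7824m.
Total capital V = 6885.7824 + 1107.4 + 7028 + 3781 = 18802.1824.
Equity: weight = 6885.7824/18802.1824 = 0.3662; cost = 13.3825%.
Preferred: weight = 1107.4/18802.1824 = 0.0589; cost = 5.6755%.
Convertible notes (debt portion): weight = 7028/18802.1824 = 0.3738; after-tax cost = 4.3% × (1 − 31%) = 2.9670%.
Debentures: weight = 3781/18802.1824 = 0.2011; after-tax cost = 6.1% × (1 − 31%) = 4.2090%.
WACC = 0.3662 × 13.3825% + 0.0589 × 5.6755% + 0.3738 × 2.9670% + 0.2011 × 4.2090% = 7.1907%.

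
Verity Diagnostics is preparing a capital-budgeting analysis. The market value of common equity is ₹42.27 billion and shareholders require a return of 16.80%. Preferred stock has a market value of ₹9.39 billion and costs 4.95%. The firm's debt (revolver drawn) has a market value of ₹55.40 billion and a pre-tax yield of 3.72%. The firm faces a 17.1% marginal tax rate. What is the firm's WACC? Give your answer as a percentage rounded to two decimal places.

Total capital V = 42.27 + 9.39 + 55.4 = 107.06.
Equity: weight = 42.27/107.06 = 0.3948; cost = 16.8%.
Preferred: weight = 9.39/107.06 = 0.0877; cost = 4.95%.
Revolver drawn: weight = 55.4/107.06 = 0.5175; after-tax cost = 3.72% × (1 − 17.1%) = 3.0839%.
WACC = 0.3948 × 16.8000% + 0.0877 × 4.9500% + 0.5175 × 3.0839% = 8.6630%.

8.66%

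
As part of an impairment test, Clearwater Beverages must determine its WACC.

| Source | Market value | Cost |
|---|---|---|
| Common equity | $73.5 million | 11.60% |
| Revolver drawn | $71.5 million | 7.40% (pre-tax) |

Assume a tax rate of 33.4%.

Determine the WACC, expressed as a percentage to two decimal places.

Total capital V = 73.5 + 71.5 = 145.
Equity: weight = 73.5/145 = 0.5069; cost = 11.6%.
Revolver drawn: weight = 71.5/145 = 0.4931; after-tax cost = 7.4% × (1 − 33.4%) = 4.9284%.
WACC = 0.5069 × 11.6000% + 0.4931 × 4.9284% = 8.3102%.

8.31%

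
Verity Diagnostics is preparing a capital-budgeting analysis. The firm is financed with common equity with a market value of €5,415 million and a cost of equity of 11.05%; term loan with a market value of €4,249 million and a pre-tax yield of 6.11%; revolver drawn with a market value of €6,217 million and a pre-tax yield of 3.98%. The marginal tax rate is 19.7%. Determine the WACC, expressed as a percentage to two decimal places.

Total capital V = 5415 + 4249 + 6217 = 15881.
Equity: weight = 5415/15881 = 0.3410; cost = 11.05%.
Term loan: weight = 4249/15881 = 0.2676; after-tax cost = 6.11% × (1 − 19.7%) = 4.9063%.
Revolver drawn: weight = 6217/15881 = 0.3915; after-tax cost = 3.98% × (1 − 19.7%) = 3.1959%.
WACC = 0.3410 × 11.0500% + 0.2676 × 4.9063% + 0.3915 × 3.1959% = 6.3316%.

6.33%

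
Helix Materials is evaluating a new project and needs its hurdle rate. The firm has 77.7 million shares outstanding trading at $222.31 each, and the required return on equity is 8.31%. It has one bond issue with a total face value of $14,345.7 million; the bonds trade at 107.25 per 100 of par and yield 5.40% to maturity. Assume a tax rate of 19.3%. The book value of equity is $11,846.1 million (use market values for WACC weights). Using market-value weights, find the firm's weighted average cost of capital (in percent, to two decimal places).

Market value of equity E = 222.31 × 77.7m = 17273.487m. Market value of debt D = 14345.7m × 107.25/100 = 15385.76325m.
Total capital V = 17273.487 + 15385.76325 = 32659.25025.
Equity: weight = 17273.487/32659.25025 = 0.5289; cost = 8.31%.
Bonds outstanding: weight = 15385.76325/32659.25025 = 0.4711; after-tax cost = 5.4% × (1 − 19.3%) = 4.3578%.
WACC = 0.5289 × 8.3100% + 0.4711 × 4.3578% = 6.4481%.

6.45%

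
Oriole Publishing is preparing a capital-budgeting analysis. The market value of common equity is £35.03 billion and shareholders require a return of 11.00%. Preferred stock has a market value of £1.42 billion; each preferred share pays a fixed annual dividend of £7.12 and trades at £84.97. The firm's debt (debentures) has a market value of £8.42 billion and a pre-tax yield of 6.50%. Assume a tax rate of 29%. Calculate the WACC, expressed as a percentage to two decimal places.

Cost of preferred: Rp = 7.12 / 84.97 = 8.3794%.
Total capital V = 35.03 + 1.42 + 8.42 = 44.87.
Equity: weight = 35.03/44.87 = 0.7807; cost = 11%.
Preferred: weight = 1.42/44.87 = 0.0316; cost = 8.3794%.
Debentures: weight = 8.42/44.87 = 0.1877; after-tax cost = 6.5% × (1 − 29%) = 4.6150%.
WACC = 0.7807 × 11.0000% + 0.0316 × 8.3794% + 0.1877 × 4.6150% = 9.7189%.

9.72%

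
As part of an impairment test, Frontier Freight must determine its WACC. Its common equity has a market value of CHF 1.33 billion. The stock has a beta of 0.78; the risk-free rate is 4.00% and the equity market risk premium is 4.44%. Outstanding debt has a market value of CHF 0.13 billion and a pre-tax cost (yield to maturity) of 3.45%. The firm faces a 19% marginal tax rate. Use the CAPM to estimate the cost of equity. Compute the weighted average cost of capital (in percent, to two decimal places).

Cost of equity via CAPM: Re = 4.0% + 0.78 × 4.44% = 7.4632%.
Total capital V = 1.33 + 0.13 = 1.46.
Equity: weight = 1.33/1.46 = 0.9110; cost = 7.4632%.
Debt: weight = 0.13/1.46 = 0.0890; after-tax cost = 3.45% × (1 − 19%) = 2.7945%.
WACC = 0.9110 × 7.4632% + 0.0890 × 2.7945% = 7.0475%.

7.05%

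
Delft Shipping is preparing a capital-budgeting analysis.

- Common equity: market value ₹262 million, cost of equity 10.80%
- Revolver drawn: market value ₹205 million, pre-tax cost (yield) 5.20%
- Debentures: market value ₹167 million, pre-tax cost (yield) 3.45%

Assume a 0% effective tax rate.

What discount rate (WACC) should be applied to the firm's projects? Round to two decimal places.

Total capital V = 262 + 205 + 167 = 634.
Equity: weight = 262/634 = 0.4132; cost = 10.8%.
Revolver drawn: weight = 205/634 = 0.3233; after-tax cost = 5.2% × (1 − 0%) = 5.2000%.
Debentures: weight = 167/634 = 0.2634; after-tax cost = 3.45% × (1 − 0%) = 3.4500%.
WACC = 0.4132 × 10.8000% + 0.3233 × 5.2000% + 0.2634 × 3.4500% = 7.0532%.

7.05%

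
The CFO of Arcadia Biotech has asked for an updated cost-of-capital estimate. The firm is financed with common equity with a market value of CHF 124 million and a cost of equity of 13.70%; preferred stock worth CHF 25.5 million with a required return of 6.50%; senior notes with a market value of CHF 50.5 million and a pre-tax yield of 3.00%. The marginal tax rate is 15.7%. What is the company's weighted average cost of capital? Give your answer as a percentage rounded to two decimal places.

Total capital V = 124 + 25.5 + 50.5 = 200.
Equity: weight = 124/200 = 0.6200; cost = 13.7%.
Preferred: weight = 25.5/200 = 0.1275; cost = 6.5%.
Senior notes: weight = 50.5/200 = 0.2525; after-tax cost = 3% × (1 − 15.7%) = 2.5290%.
WACC = 0.6200 × 13.7000% + 0.1275 × 6.5000% + 0.2525 × 2.5290% = 9.9613%.

9.96%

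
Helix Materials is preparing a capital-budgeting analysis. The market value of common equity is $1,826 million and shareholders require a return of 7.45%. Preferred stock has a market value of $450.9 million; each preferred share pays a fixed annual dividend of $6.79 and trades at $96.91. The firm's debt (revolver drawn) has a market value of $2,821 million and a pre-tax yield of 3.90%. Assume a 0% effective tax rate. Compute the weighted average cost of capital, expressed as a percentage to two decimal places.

5.45%

Cost of preferred: Rp = 6.79 / 96.91 = 7.0065%.
Total capital V = 1826 + 450.9 + 2821 = 5097.9.
Equity: weight = 1826/5097.9 = 0.3582; cost = 7.45%.
Preferred: weight = 450.9/5097.9 = 0.0884; cost = 7.0065%.
Revolver drawn: weight = 2821/5097.9 = 0.5534; after-tax cost = 3.9% × (1 − 0%) = 3.9000%.
WACC = 0.3582 × 7.4500% + 0.0884 × 7.0065% + 0.5534 × 3.9000% = 5.4463%.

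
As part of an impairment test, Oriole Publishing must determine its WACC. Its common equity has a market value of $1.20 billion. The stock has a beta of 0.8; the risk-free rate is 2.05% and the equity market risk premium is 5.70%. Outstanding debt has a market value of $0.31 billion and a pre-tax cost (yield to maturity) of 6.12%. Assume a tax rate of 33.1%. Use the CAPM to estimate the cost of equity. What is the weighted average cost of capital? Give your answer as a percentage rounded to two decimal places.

6.09%

Cost of equity via CAPM: Re = 2.05% + 0.8 × 5.7% = 6.6100%.
Total capital V = 1.2 + 0.31 = 1.51.
Equity: weight = 1.2/1.51 = 0.7947; cost = 6.61%.
Debt: weight = 0.31/1.51 = 0.2053; after-tax cost = 6.12% × (1 − 33.1%) = 4.0943%.
WACC = 0.7947 × 6.6100% + 0.2053 × 4.0943% = 6.0935%.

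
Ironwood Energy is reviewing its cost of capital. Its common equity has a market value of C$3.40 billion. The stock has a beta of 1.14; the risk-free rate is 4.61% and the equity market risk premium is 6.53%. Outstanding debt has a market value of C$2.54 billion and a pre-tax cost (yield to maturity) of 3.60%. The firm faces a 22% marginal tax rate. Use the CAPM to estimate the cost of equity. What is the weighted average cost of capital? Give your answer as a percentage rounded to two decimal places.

Cost of equity via CAPM: Re = 4.61% + 1.14 × 6.53% = 12.0542%.
Total capital V = 3.4 + 2.54 = 5.94.
Equity: weight = 3.4/5.94 = 0.5724; cost = 12.0542%.
Debt: weight = 2.54/5.94 = 0.4276; after-tax cost = 3.6% × (1 − 22%) = 2.8080%.
WACC = 0.5724 × 12.0542% + 0.4276 × 2.8080% = 8.1004%.

8.10%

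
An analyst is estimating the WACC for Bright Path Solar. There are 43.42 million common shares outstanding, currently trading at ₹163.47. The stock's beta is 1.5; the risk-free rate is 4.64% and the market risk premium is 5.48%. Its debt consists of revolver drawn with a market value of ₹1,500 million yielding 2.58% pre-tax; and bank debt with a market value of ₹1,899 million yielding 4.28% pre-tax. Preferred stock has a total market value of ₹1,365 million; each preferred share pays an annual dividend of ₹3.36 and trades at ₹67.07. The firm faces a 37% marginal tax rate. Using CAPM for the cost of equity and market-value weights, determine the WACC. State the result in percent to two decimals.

8.91%

Cost of equity via CAPM: Re = 4.64% + 1.5 × 5.48% = 12.8600%.
Cost of preferred: Rp = 3.36 / 67.07 = 5.0097%.
Market value of equity E = 163.47 × 43.42m = 7097.8674m.
Total capital V = 7097.8674 + 1365 + 1500 + 1899 = 11861.8674.
Equity: weight = 7097.8674/11861.8674 = 0.5984; cost = 12.86%.
Preferred: weight = 1365/11861.8674 = 0.1151; cost = 5.0097%.
Revolver drawn: weight = 1500/11861.8674 = 0.1265; after-tax cost = 2.58% × (1 − 37%) = 1.6254%.
Bank debt: weight = 1899/11861.8674 = 0.1601; after-tax cost = 4.28% × (1 − 37%) = 2.6964%.
WACC = 0.5984 × 12.8600% + 0.1151 × 5.0097% + 0.1265 × 1.6254% + 0.1601 × 2.6964% = 8.9088%.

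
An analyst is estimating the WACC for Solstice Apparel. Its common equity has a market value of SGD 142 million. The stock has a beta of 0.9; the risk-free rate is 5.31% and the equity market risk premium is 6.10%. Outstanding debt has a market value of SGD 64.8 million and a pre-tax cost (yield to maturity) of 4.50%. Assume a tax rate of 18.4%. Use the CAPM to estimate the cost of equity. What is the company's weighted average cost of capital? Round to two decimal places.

Cost of equity via CAPM: Re = 5.31% + 0.9 × 6.1% = 10.8000%.
Total capital V = 142 + 64.8 = 206.8.
Equity: weight = 142/206.8 = 0.6867; cost = 10.8%.
Debt: weight = 64.8/206.8 = 0.3133; after-tax cost = 4.5% × (1 − 18.4%) = 3.6720%.
WACC = 0.6867 × 10.8000% + 0.3133 × 3.6720% = 8.5665%.

8.57%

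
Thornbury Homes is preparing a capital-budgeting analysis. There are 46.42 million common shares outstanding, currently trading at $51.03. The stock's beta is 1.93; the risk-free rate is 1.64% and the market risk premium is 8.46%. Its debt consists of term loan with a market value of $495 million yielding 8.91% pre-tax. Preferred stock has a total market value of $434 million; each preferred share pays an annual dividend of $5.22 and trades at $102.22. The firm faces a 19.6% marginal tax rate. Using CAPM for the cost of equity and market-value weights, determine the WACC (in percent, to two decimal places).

14.65%

Cost of equity via CAPM: Re = 1.64% + 1.93 × 8.46% = 17.9678%.
Cost of preferred: Rp = 5.22 / 102.22 = 5.1066%.
Market value of equity E = 51.03 × 46.42m = 2368.8126m.
Total capital V = 2368.8126 + 434 + 495 = 3297.8126.
Equity: weight = 2368.8126/3297.8126 = 0.7183; cost = 17.9678%.
Preferred: weight = 434/3297.8126 = 0.1316; cost = 5.1066%.
Term loan: weight = 495/3297.8126 = 0.1501; after-tax cost = 8.91% × (1 − 19.6%) = 7.1636%.
WACC = 0.7183 × 17.9678% + 0.1316 × 5.1066% + 0.1501 × 7.1636% = 14.6535%.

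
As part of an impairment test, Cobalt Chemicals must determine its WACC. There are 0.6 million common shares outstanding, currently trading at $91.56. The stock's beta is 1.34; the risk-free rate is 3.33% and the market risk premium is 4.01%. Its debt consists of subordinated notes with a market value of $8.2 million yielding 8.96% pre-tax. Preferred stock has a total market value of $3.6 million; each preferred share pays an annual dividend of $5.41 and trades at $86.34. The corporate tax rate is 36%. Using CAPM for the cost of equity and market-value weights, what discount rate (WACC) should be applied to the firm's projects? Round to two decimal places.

Cost of equity via CAPM: Re = 3.33% + 1.34 × 4.01% = 8.7034%.
Cost of preferred: Rp = 5.41 / 86.34 = 6.2659%.
Market value of equity E = 91.56 × 0.6m = 54.936m.
Total capital V = 54.936 + 3.6 + 8.2 = 66.736.
Equity: weight = 54.936/66.736 = 0.8232; cost = 8.7034%.
Preferred: weight = 3.6/66.736 = 0.0539; cost = 6.2659%.
Subordinated notes: weight = 8.2/66.736 = 0.1229; after-tax cost = 8.96% × (1 − 36%) = 5.7344%.
WACC = 0.8232 × 8.7034% + 0.0539 × 6.2659% + 0.1229 × 5.7344% = 8.2071%.

8.21%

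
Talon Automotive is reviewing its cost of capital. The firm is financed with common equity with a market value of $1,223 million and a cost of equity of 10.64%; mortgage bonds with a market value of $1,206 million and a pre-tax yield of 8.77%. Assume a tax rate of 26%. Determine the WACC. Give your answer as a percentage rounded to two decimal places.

Total capital V = 1223 + 1206 = 2429.
Equity: weight = 1223/2429 = 0.5035; cost = 10.64%.
Mortgage bonds: weight = 1206/2429 = 0.4965; after-tax cost = 8.77% × (1 − 26%) = 6.4898%.
WACC = 0.5035 × 10.6400% + 0.4965 × 6.4898% = 8.5794%.

8.58%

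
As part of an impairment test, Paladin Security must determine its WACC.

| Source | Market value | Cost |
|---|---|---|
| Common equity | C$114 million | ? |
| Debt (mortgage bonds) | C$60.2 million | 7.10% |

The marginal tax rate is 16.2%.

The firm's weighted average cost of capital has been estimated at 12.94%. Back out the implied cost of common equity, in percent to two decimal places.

Total capital V = 114 + 60.2 = 174.2.
Equity weight = 114/174.2 = 0.6544.
Mortgage bonds weight = 60.2/174.2 = 0.3456.
Debt contribution = 0.3456 × 7.1% × (1 − 16.2%) = 2.0561%.
Required equity contribution = 12.94% − 2.0561% = 10.8839%.
Re = 10.8839% / 0.6544 = 16.6313%.

16.63%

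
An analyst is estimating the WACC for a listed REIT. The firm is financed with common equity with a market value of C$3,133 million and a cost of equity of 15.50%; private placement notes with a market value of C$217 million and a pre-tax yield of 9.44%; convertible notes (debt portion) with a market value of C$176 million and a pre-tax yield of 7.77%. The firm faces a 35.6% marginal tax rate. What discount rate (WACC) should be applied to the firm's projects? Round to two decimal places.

14.40%

Total capital V = 3133 + 217 + 176 = 3526.
Equity: weight = 3133/3526 = 0.8885; cost = 15.5%.
Private placement notes: weight = 217/3526 = 0.0615; after-tax cost = 9.44% × (1 − 35.6%) = 6.0794%.
Convertible notes (debt portion): weight = 176/3526 = 0.0499; after-tax cost = 7.77% × (1 − 35.6%) = 5.0039%.
WACC = 0.8885 × 15.5000% + 0.0615 × 6.0794% + 0.0499 × 5.0039% = 14.3963%.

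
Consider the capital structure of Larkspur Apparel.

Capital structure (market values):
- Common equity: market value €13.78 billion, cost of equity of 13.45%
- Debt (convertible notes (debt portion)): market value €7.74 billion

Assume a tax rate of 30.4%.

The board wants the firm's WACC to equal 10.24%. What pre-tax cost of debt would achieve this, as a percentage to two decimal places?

Total capital V = 13.78 + 7.74 = 21.52.
Equity weight = 13.78/21.52 = 0.6403.
Convertible notes (debt portion) weight = 7.74/21.52 = 0.3597.
Equity contribution = 0.6403 × 13.45% = 8.6125%.
Remaining for debt = 10.24% − 8.6125% = 1.6275%.
Rd × (1 − 30.4%) × 0.3597 = 1.6275%  ⇒  Rd = 6.5015%.

6.50%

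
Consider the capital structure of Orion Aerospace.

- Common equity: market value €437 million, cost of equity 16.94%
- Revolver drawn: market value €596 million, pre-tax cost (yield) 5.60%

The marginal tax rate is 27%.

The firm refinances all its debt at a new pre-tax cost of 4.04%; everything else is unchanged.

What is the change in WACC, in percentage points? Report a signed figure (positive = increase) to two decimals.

Current WACC:
Total capital V = 437 + 596 = 1033.
Equity: weight = 437/1033 = 0.4230; cost = 16.94%.
Revolver drawn: weight = 596/1033 = 0.5770; after-tax cost = 5.6% × (1 − 27%) = 4.0880%.
WACC = 0.4230 × 16.9400% + 0.5770 × 4.0880% = 9.5249%.
After the change:
Total capital V = 437 + 596 = 1033.
Equity: weight = 437/1033 = 0.4230; cost = 16.94%.
Revolver drawn: weight = 596/1033 = 0.5770; after-tax cost = 4.04% × (1 − 27%) = 2.9492%.
WACC = 0.4230 × 16.9400% + 0.5770 × 2.9492% = 8.8679%.
Change in WACC = 8.8679% − 9.5249% = -0.6570 pp.

-0.66 pp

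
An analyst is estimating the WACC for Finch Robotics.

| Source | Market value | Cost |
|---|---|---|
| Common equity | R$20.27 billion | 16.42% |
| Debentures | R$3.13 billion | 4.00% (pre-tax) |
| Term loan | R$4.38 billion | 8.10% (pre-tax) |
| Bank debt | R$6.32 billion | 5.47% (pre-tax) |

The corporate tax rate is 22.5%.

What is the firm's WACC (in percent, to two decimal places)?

Total capital V = 20.27 + 3.13 + 4.38 + 6.32 = 34.1.
Equity: weight = 20.27/34.1 = 0.5944; cost = 16.42%.
Debentures: weight = 3.13/34.1 = 0.0918; after-tax cost = 4% × (1 − 22.5%) = 3.1000%.
Term loan: weight = 4.38/34.1 = 0.1284; after-tax cost = 8.1% × (1 − 22.5%) = 6.2775%.
Bank debt: weight = 6.32/34.1 = 0.1853; after-tax cost = 5.47% × (1 − 22.5%) = 4.2393%.
WACC = 0.5944 × 16.4200% + 0.0918 × 3.1000% + 0.1284 × 6.2775% + 0.1853 × 4.2393% = 11.6371%.

11.64%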